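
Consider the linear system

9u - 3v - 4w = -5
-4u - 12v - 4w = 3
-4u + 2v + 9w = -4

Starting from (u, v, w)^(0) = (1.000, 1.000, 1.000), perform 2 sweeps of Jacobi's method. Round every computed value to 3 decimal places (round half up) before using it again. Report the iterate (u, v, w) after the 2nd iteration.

Iteration 1:
  u = (-5 - (-3)·1.000 - (-4)·1.000) / (9) = 0.222
  v = (3 - (-4)·1.000 - (-4)·1.000) / (-12) = -0.917
  w = (-4 - (-4)·1.000 - (2)·1.000) / (9) = -0.222
Iteration 2:
  u = (-5 - (-3)·-0.917 - (-4)·-0.222) / (9) = -0.960
  v = (3 - (-4)·0.222 - (-4)·-0.222) / (-12) = -0.250
  w = (-4 - (-4)·0.222 - (2)·-0.917) / (9) = -0.142

(-0.960, -0.250, -0.142)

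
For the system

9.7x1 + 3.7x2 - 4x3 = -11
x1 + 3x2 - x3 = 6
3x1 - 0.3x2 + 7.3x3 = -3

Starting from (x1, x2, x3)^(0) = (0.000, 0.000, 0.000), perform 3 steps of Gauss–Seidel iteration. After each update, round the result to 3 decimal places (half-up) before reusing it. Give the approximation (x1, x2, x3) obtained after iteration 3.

(-1.956, 2.823, 0.509)

Iteration 1:
  x1 = (-11 - (3.7)·0.000 - (-4)·0.000) / (9.7) = -1.134
  x2 = (6 - (1)·-1.134 - (-1)·0.000) / (3) = 2.378
  x3 = (-3 - (3)·-1.134 - (-0.3)·2.378) / (7.3) = 0.153
Iteration 2:
  x1 = (-11 - (3.7)·2.378 - (-4)·0.153) / (9.7) = -1.978
  x2 = (6 - (1)·-1.978 - (-1)·0.153) / (3) = 2.710
  x3 = (-3 - (3)·-1.978 - (-0.3)·2.710) / (7.3) = 0.513
Iteration 3:
  x1 = (-11 - (3.7)·2.710 - (-4)·0.513) / (9.7) = -1.956
  x2 = (6 - (1)·-1.956 - (-1)·0.513) / (3) = 2.823
  x3 = (-3 - (3)·-1.956 - (-0.3)·2.823) / (7.3) = 0.509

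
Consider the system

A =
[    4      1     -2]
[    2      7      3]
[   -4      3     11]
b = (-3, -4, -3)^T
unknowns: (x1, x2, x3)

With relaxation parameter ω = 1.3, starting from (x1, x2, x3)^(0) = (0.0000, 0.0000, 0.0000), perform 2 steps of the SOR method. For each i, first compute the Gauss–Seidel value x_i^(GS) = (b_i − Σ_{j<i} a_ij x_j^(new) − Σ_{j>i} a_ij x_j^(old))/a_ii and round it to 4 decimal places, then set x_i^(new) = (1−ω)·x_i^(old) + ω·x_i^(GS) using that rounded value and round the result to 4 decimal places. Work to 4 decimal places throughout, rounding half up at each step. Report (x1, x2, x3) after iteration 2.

(-1.0010, 0.1223, -0.6670)

Iteration 1:
  x1: GS value = (-3 - (1)·0.0000 - (-2)·0.0000) / (4) = -0.7500;  x1 ← (1−ω)·0.0000 + ω·-0.7500 = -0.9750
  x2: GS value = (-4 - (2)·-0.9750 - (3)·0.0000) / (7) = -0.2929;  x2 ← (1−ω)·0.0000 + ω·-0.2929 = -0.3808
  x3: GS value = (-3 - (-4)·-0.9750 - (3)·-0.3808) / (11) = -0.5234;  x3 ← (1−ω)·0.0000 + ω·-0.5234 = -0.6804
Iteration 2:
  x1: GS value = (-3 - (1)·-0.3808 - (-2)·-0.6804) / (4) = -0.9950;  x1 ← (1−ω)·-0.9750 + ω·-0.9950 = -1.0010
  x2: GS value = (-4 - (2)·-1.0010 - (3)·-0.6804) / (7) = 0.0062;  x2 ← (1−ω)·-0.3808 + ω·0.0062 = 0.1223
  x3: GS value = (-3 - (-4)·-1.0010 - (3)·0.1223) / (11) = -0.6701;  x3 ← (1−ω)·-0.6804 + ω·-0.6701 = -0.6670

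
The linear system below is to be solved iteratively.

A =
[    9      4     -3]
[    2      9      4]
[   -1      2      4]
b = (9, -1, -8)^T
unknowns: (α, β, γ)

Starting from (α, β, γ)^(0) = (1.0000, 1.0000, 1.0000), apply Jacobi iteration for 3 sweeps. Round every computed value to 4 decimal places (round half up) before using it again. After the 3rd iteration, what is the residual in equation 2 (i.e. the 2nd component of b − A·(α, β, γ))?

3.9636

Iteration 1:
  α = (9 - (4)·1.0000 - (-3)·1.0000) / (9) = 0.8889
  β = (-1 - (2)·1.0000 - (4)·1.0000) / (9) = -0.7778
  γ = (-8 - (-1)·1.0000 - (2)·1.0000) / (4) = -2.2500
Iteration 2:
  α = (9 - (4)·-0.7778 - (-3)·-2.2500) / (9) = 0.5957
  β = (-1 - (2)·0.8889 - (4)·-2.2500) / (9) = 0.6914
  γ = (-8 - (-1)·0.8889 - (2)·-0.7778) / (4) = -1.3889
Iteration 3:
  α = (9 - (4)·0.6914 - (-3)·-1.3889) / (9) = 0.2297
  β = (-1 - (2)·0.5957 - (4)·-1.3889) / (9) = 0.3738
  γ = (-8 - (-1)·0.5957 - (2)·0.6914) / (4) = -2.1968
Residual b − A·x = (-1.1529, 3.9636, 0.2693)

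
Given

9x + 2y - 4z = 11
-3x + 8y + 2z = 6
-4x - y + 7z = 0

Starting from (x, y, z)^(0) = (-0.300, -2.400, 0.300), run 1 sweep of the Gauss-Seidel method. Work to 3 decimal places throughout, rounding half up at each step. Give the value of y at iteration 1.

Iteration 1:
  x = (11 - (2)·-2.400 - (-4)·0.300) / (9) = 1.889
  y = (6 - (-3)·1.889 - (2)·0.300) / (8) = 1.383
  z = (0 - (-4)·1.889 - (-1)·1.383) / (7) = 1.277

1.383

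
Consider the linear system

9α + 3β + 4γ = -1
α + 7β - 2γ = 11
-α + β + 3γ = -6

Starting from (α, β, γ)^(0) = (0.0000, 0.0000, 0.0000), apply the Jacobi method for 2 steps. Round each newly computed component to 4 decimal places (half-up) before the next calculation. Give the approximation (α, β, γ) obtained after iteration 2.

Iteration 1:
  α = (-1 - (3)·0.0000 - (4)·0.0000) / (9) = -0.1111
  β = (11 - (1)·0.0000 - (-2)·0.0000) / (7) = 1.5714
  γ = (-6 - (-1)·0.0000 - (1)·0.0000) / (3) = -2.0000
Iteration 2:
  α = (-1 - (3)·1.5714 - (4)·-2.0000) / (9) = 0.2540
  β = (11 - (1)·-0.1111 - (-2)·-2.0000) / (7) = 1.0159
  γ = (-6 - (-1)·-0.1111 - (1)·1.5714) / (3) = -2.5608

(0.2540, 1.0159, -2.5608)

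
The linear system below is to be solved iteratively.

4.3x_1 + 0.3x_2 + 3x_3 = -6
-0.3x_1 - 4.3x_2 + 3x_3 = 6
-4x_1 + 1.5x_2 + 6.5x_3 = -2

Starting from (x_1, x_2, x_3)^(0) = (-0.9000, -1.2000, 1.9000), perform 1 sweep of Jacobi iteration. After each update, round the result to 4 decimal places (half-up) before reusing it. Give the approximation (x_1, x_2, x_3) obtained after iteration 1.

Iteration 1:
  x_1 = (-6 - (0.3)·-1.2000 - (3)·1.9000) / (4.3) = -2.6372
  x_2 = (6 - (-0.3)·-0.9000 - (3)·1.9000) / (-4.3) = -0.0070
  x_3 = (-2 - (-4)·-0.9000 - (1.5)·-1.2000) / (6.5) = -0.5846

(-2.6372, -0.0070, -0.5846)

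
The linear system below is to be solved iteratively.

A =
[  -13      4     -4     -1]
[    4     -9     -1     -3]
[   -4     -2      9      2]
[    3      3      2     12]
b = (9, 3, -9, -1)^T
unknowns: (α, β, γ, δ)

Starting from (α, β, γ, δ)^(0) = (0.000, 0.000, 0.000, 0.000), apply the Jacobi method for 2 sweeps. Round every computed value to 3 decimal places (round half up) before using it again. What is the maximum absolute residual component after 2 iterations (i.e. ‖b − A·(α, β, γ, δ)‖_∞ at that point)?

0.595

Iteration 1:
  α = (9 - (4)·0.000 - (-4)·0.000 - (-1)·0.000) / (-13) = -0.692
  β = (3 - (4)·0.000 - (-1)·0.000 - (-3)·0.000) / (-9) = -0.333
  γ = (-9 - (-4)·0.000 - (-2)·0.000 - (2)·0.000) / (9) = -1.000
  δ = (-1 - (3)·0.000 - (3)·0.000 - (2)·0.000) / (12) = -0.083
Iteration 2:
  α = (9 - (4)·-0.333 - (-4)·-1.000 - (-1)·-0.083) / (-13) = -0.481
  β = (3 - (4)·-0.692 - (-1)·-1.000 - (-3)·-0.083) / (-9) = -0.502
  γ = (-9 - (-4)·-0.692 - (-2)·-0.333 - (2)·-0.083) / (9) = -1.363
  δ = (-1 - (3)·-0.692 - (3)·-0.333 - (2)·-1.000) / (12) = 0.340
Residual b − A·x = (-0.357, 0.063, -0.341, 0.595); ∞-norm = 0.595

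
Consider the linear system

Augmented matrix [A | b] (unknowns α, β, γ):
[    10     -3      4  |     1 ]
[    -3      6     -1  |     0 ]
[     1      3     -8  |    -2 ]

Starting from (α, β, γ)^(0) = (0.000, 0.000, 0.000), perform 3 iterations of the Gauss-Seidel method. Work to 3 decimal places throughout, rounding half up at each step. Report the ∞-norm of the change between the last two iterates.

Iteration 1:
  α = (1 - (-3)·0.000 - (4)·0.000) / (10) = 0.100
  β = (0 - (-3)·0.100 - (-1)·0.000) / (6) = 0.050
  γ = (-2 - (1)·0.100 - (3)·0.050) / (-8) = 0.281
Iteration 2:
  α = (1 - (-3)·0.050 - (4)·0.281) / (10) = 0.003
  β = (0 - (-3)·0.003 - (-1)·0.281) / (6) = 0.048
  γ = (-2 - (1)·0.003 - (3)·0.048) / (-8) = 0.268
Iteration 3:
  α = (1 - (-3)·0.048 - (4)·0.268) / (10) = 0.007
  β = (0 - (-3)·0.007 - (-1)·0.268) / (6) = 0.048
  γ = (-2 - (1)·0.007 - (3)·0.048) / (-8) = 0.269
Change: (0.004, 0.000, 0.001) → max |·| = 0.004

0.004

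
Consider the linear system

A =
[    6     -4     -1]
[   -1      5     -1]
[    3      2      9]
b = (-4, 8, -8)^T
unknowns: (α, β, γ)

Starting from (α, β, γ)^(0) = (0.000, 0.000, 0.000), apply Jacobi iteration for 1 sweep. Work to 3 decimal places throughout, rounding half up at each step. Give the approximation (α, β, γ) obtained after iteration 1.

Iteration 1:
  α = (-4 - (-4)·0.000 - (-1)·0.000) / (6) = -0.667
  β = (8 - (-1)·0.000 - (-1)·0.000) / (5) = 1.600
  γ = (-8 - (3)·0.000 - (2)·0.000) / (9) = -0.889

(-0.667, 1.600, -0.889)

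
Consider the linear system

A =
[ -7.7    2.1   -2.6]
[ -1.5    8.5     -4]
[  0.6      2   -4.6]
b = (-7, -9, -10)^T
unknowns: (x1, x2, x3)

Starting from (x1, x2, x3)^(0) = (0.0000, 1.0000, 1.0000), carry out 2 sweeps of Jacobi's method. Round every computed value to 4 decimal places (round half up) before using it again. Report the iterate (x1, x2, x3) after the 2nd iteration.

(-0.1322, 0.3178, 2.0283)

Iteration 1:
  x1 = (-7 - (2.1)·1.0000 - (-2.6)·1.0000) / (-7.7) = 0.8442
  x2 = (-9 - (-1.5)·0.0000 - (-4)·1.0000) / (8.5) = -0.5882
  x3 = (-10 - (0.6)·0.0000 - (2)·1.0000) / (-4.6) = 2.6087
Iteration 2:
  x1 = (-7 - (2.1)·-0.5882 - (-2.6)·2.6087) / (-7.7) = -0.1322
  x2 = (-9 - (-1.5)·0.8442 - (-4)·2.6087) / (8.5) = 0.3178
  x3 = (-10 - (0.6)·0.8442 - (2)·-0.5882) / (-4.6) = 2.0283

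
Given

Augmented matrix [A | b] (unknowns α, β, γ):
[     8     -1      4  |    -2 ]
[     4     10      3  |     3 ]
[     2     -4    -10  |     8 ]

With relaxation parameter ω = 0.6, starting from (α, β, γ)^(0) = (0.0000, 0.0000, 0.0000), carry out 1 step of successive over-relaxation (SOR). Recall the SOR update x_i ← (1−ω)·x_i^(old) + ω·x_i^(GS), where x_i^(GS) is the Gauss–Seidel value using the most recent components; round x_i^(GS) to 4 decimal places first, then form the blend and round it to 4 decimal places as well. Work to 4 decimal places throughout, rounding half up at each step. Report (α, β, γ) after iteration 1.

Iteration 1:
  α: GS value = (-2 - (-1)·0.0000 - (4)·0.0000) / (8) = -0.2500;  α ← (1−ω)·0.0000 + ω·-0.2500 = -0.1500
  β: GS value = (3 - (4)·-0.1500 - (3)·0.0000) / (10) = 0.3600;  β ← (1−ω)·0.0000 + ω·0.3600 = 0.2160
  γ: GS value = (8 - (2)·-0.1500 - (-4)·0.2160) / (-10) = -0.9164;  γ ← (1−ω)·0.0000 + ω·-0.9164 = -0.5498

(-0.1500, 0.2160, -0.5498)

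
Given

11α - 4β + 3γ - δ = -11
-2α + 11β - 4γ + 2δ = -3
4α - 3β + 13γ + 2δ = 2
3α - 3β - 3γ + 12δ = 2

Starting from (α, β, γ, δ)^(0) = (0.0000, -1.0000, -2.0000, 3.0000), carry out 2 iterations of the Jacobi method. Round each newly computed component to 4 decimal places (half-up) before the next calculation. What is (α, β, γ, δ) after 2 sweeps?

Iteration 1:
  α = (-11 - (-4)·-1.0000 - (3)·-2.0000 - (-1)·3.0000) / (11) = -0.5455
  β = (-3 - (-2)·0.0000 - (-4)·-2.0000 - (2)·3.0000) / (11) = -1.5455
  γ = (2 - (4)·0.0000 - (-3)·-1.0000 - (2)·3.0000) / (13) = -0.5385
  δ = (2 - (3)·0.0000 - (-3)·-1.0000 - (-3)·-2.0000) / (12) = -0.5833
Iteration 2:
  α = (-11 - (-4)·-1.5455 - (3)·-0.5385 - (-1)·-0.5833) / (11) = -1.4682
  β = (-3 - (-2)·-0.5455 - (-4)·-0.5385 - (2)·-0.5833) / (11) = -0.4617
  γ = (2 - (4)·-0.5455 - (-3)·-1.5455 - (2)·-0.5833) / (13) = 0.0548
  δ = (2 - (3)·-0.5455 - (-3)·-1.5455 - (-3)·-0.5385) / (12) = -0.2180

(-1.4682, -0.4617, 0.0548, -0.2180)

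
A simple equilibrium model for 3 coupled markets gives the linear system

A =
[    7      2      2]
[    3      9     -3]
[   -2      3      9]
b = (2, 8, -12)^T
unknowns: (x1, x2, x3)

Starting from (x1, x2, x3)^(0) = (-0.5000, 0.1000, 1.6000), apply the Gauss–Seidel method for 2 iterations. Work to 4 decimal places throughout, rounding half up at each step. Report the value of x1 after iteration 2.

Iteration 1:
  x1 = (2 - (2)·0.1000 - (2)·1.6000) / (7) = -0.2000
  x2 = (8 - (3)·-0.2000 - (-3)·1.6000) / (9) = 1.4889
  x3 = (-12 - (-2)·-0.2000 - (3)·1.4889) / (9) = -1.8741
Iteration 2:
  x1 = (2 - (2)·1.4889 - (2)·-1.8741) / (7) = 0.3958
  x2 = (8 - (3)·0.3958 - (-3)·-1.8741) / (9) = 0.1323
  x3 = (-12 - (-2)·0.3958 - (3)·0.1323) / (9) = -1.2895

0.3958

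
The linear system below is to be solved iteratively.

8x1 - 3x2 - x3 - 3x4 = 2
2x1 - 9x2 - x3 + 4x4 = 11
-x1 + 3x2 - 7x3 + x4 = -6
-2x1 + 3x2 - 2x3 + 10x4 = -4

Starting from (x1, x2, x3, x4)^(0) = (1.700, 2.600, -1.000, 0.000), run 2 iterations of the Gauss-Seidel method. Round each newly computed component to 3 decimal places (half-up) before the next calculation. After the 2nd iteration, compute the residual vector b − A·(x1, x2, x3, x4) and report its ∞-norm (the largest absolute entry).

1.268

Iteration 1:
  x1 = (2 - (-3)·2.600 - (-1)·-1.000 - (-3)·0.000) / (8) = 1.100
  x2 = (11 - (2)·1.100 - (-1)·-1.000 - (4)·0.000) / (-9) = -0.867
  x3 = (-6 - (-1)·1.100 - (3)·-0.867 - (1)·0.000) / (-7) = 0.328
  x4 = (-4 - (-2)·1.100 - (3)·-0.867 - (-2)·0.328) / (10) = 0.146
Iteration 2:
  x1 = (2 - (-3)·-0.867 - (-1)·0.328 - (-3)·0.146) / (8) = 0.021
  x2 = (11 - (2)·0.021 - (-1)·0.328 - (4)·0.146) / (-9) = -1.189
  x3 = (-6 - (-1)·0.021 - (3)·-1.189 - (1)·0.146) / (-7) = 0.365
  x4 = (-4 - (-2)·0.021 - (3)·-1.189 - (-2)·0.365) / (10) = 0.034
Residual b − A·x = (-1.268, 0.486, 0.109, -0.001); ∞-norm = 1.268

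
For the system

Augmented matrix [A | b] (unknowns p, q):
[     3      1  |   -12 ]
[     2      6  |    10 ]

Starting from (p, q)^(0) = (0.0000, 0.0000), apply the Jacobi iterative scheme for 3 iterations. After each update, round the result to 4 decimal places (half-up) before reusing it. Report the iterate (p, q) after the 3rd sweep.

(-5.0000, 3.1852)

Iteration 1:
  p = (-12 - (1)·0.0000) / (3) = -4.0000
  q = (10 - (2)·0.0000) / (6) = 1.6667
Iteration 2:
  p = (-12 - (1)·1.6667) / (3) = -4.5556
  q = (10 - (2)·-4.0000) / (6) = 3.0000
Iteration 3:
  p = (-12 - (1)·3.0000) / (3) = -5.0000
  q = (10 - (2)·-4.5556) / (6) = 3.1852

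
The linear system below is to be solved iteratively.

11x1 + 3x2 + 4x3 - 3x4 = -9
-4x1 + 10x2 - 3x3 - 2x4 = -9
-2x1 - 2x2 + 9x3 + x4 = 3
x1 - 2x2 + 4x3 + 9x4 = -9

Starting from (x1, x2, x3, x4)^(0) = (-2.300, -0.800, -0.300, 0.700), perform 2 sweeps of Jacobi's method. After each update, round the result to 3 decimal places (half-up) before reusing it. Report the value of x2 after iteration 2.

-1.308

Iteration 1:
  x1 = (-9 - (3)·-0.800 - (4)·-0.300 - (-3)·0.700) / (11) = -0.300
  x2 = (-9 - (-4)·-2.300 - (-3)·-0.300 - (-2)·0.700) / (10) = -1.770
  x3 = (3 - (-2)·-2.300 - (-2)·-0.800 - (1)·0.700) / (9) = -0.433
  x4 = (-9 - (1)·-2.300 - (-2)·-0.800 - (4)·-0.300) / (9) = -0.789
Iteration 2:
  x1 = (-9 - (3)·-1.770 - (4)·-0.433 - (-3)·-0.789) / (11) = -0.393
  x2 = (-9 - (-4)·-0.300 - (-3)·-0.433 - (-2)·-0.789) / (10) = -1.308
  x3 = (3 - (-2)·-0.300 - (-2)·-1.770 - (1)·-0.789) / (9) = -0.039
  x4 = (-9 - (1)·-0.300 - (-2)·-1.770 - (4)·-0.433) / (9) = -1.168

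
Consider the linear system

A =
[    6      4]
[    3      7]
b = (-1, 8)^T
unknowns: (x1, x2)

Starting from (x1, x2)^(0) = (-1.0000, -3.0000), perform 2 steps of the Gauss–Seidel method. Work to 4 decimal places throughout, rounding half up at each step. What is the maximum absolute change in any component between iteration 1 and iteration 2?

Iteration 1:
  x1 = (-1 - (4)·-3.0000) / (6) = 1.8333
  x2 = (8 - (3)·1.8333) / (7) = 0.3572
Iteration 2:
  x1 = (-1 - (4)·0.3572) / (6) = -0.4048
  x2 = (8 - (3)·-0.4048) / (7) = 1.3163
Change: (-2.2381, 0.9591) → max |·| = 2.2381

2.2381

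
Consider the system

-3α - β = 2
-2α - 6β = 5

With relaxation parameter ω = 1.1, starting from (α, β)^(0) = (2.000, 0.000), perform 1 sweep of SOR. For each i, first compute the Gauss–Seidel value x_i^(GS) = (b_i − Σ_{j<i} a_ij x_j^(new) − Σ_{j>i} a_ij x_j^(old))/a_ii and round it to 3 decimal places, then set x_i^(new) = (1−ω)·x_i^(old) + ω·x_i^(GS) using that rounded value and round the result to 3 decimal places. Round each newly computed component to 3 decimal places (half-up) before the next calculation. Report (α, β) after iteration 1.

(-0.934, -0.574)

Iteration 1:
  α: GS value = (2 - (-1)·0.000) / (-3) = -0.667;  α ← (1−ω)·2.000 + ω·-0.667 = -0.934
  β: GS value = (5 - (-2)·-0.934) / (-6) = -0.522;  β ← (1−ω)·0.000 + ω·-0.522 = -0.574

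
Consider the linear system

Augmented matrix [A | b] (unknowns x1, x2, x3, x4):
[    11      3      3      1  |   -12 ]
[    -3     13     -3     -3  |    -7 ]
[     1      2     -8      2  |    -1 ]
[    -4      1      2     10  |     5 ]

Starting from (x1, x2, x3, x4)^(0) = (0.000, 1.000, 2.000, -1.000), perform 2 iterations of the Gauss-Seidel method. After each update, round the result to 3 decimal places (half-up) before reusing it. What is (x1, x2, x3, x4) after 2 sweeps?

Iteration 1:
  x1 = (-12 - (3)·1.000 - (3)·2.000 - (1)·-1.000) / (11) = -1.818
  x2 = (-7 - (-3)·-1.818 - (-3)·2.000 - (-3)·-1.000) / (13) = -0.727
  x3 = (-1 - (1)·-1.818 - (2)·-0.727 - (2)·-1.000) / (-8) = -0.534
  x4 = (5 - (-4)·-1.818 - (1)·-0.727 - (2)·-0.534) / (10) = -0.048
Iteration 2:
  x1 = (-12 - (3)·-0.727 - (3)·-0.534 - (1)·-0.048) / (11) = -0.743
  x2 = (-7 - (-3)·-0.743 - (-3)·-0.534 - (-3)·-0.048) / (13) = -0.844
  x3 = (-1 - (1)·-0.743 - (2)·-0.844 - (2)·-0.048) / (-8) = -0.191
  x4 = (5 - (-4)·-0.743 - (1)·-0.844 - (2)·-0.191) / (10) = 0.325

(-0.743, -0.844, -0.191, 0.325)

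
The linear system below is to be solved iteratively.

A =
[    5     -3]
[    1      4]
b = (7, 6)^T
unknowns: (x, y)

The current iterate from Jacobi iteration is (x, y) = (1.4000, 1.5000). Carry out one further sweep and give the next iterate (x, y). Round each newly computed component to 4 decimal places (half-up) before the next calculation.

(2.3000, 1.1500)

One sweep:
  x = (7 - (-3)·1.5000) / (5) = 2.3000
  y = (6 - (1)·1.4000) / (4) = 1.1500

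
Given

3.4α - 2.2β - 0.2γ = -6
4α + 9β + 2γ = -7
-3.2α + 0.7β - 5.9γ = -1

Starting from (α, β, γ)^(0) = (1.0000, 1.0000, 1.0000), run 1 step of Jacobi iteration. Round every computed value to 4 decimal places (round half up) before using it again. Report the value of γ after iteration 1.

-0.2542

Iteration 1:
  α = (-6 - (-2.2)·1.0000 - (-0.2)·1.0000) / (3.4) = -1.0588
  β = (-7 - (4)·1.0000 - (2)·1.0000) / (9) = -1.4444
  γ = (-1 - (-3.2)·1.0000 - (0.7)·1.0000) / (-5.9) = -0.2542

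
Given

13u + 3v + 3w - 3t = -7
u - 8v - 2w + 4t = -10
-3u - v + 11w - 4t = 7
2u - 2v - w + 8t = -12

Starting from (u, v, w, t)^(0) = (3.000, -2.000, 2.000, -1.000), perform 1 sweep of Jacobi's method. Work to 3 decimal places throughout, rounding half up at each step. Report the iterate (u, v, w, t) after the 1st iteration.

Iteration 1:
  u = (-7 - (3)·-2.000 - (3)·2.000 - (-3)·-1.000) / (13) = -0.769
  v = (-10 - (1)·3.000 - (-2)·2.000 - (4)·-1.000) / (-8) = 0.625
  w = (7 - (-3)·3.000 - (-1)·-2.000 - (-4)·-1.000) / (11) = 0.909
  t = (-12 - (2)·3.000 - (-2)·-2.000 - (-1)·2.000) / (8) = -2.500

(-0.769, 0.625, 0.909, -2.500)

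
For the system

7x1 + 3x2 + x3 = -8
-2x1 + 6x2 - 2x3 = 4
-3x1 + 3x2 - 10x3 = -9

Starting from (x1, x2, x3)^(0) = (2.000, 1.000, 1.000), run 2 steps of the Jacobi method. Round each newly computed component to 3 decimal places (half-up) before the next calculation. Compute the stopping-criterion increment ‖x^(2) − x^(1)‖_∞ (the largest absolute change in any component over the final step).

1.372

Iteration 1:
  x1 = (-8 - (3)·1.000 - (1)·1.000) / (7) = -1.714
  x2 = (4 - (-2)·2.000 - (-2)·1.000) / (6) = 1.667
  x3 = (-9 - (-3)·2.000 - (3)·1.000) / (-10) = 0.600
Iteration 2:
  x1 = (-8 - (3)·1.667 - (1)·0.600) / (7) = -1.943
  x2 = (4 - (-2)·-1.714 - (-2)·0.600) / (6) = 0.295
  x3 = (-9 - (-3)·-1.714 - (3)·1.667) / (-10) = 1.914
Change: (-0.229, -1.372, 1.314) → max |·| = 1.372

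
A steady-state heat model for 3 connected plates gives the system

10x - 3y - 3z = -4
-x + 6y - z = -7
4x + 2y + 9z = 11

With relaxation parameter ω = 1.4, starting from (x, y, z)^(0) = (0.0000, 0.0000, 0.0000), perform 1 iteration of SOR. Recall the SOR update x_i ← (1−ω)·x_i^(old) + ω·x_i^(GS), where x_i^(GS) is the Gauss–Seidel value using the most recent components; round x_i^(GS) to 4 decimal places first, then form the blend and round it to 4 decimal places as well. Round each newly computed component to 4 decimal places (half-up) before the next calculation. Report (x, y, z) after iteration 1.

(-0.5600, -1.7640, 2.6083)

Iteration 1:
  x: GS value = (-4 - (-3)·0.0000 - (-3)·0.0000) / (10) = -0.4000;  x ← (1−ω)·0.0000 + ω·-0.4000 = -0.5600
  y: GS value = (-7 - (-1)·-0.5600 - (-1)·0.0000) / (6) = -1.2600;  y ← (1−ω)·0.0000 + ω·-1.2600 = -1.7640
  z: GS value = (11 - (4)·-0.5600 - (2)·-1.7640) / (9) = 1.8631;  z ← (1−ω)·0.0000 + ω·1.8631 = 2.6083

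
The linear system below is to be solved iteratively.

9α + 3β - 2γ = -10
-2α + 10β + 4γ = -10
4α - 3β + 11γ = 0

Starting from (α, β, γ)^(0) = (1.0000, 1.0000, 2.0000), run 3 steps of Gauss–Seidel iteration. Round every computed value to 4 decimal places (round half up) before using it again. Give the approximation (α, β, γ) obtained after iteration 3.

(-0.7926, -1.1173, -0.0165)

Iteration 1:
  α = (-10 - (3)·1.0000 - (-2)·2.0000) / (9) = -1.0000
  β = (-10 - (-2)·-1.0000 - (4)·2.0000) / (10) = -2.0000
  γ = (0 - (4)·-1.0000 - (-3)·-2.0000) / (11) = -0.1818
Iteration 2:
  α = (-10 - (3)·-2.0000 - (-2)·-0.1818) / (9) = -0.4848
  β = (-10 - (-2)·-0.4848 - (4)·-0.1818) / (10) = -1.0242
  γ = (0 - (4)·-0.4848 - (-3)·-1.0242) / (11) = -0.1030
Iteration 3:
  α = (-10 - (3)·-1.0242 - (-2)·-0.1030) / (9) = -0.7926
  β = (-10 - (-2)·-0.7926 - (4)·-0.1030) / (10) = -1.1173
  γ = (0 - (4)·-0.7926 - (-3)·-1.1173) / (11) = -0.0165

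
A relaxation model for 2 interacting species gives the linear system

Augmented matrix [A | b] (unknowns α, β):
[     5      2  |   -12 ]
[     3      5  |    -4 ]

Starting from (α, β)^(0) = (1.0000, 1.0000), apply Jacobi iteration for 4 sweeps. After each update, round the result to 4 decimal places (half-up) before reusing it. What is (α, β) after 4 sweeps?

Iteration 1:
  α = (-12 - (2)·1.0000) / (5) = -2.8000
  β = (-4 - (3)·1.0000) / (5) = -1.4000
Iteration 2:
  α = (-12 - (2)·-1.4000) / (5) = -1.8400
  β = (-4 - (3)·-2.8000) / (5) = 0.8800
Iteration 3:
  α = (-12 - (2)·0.8800) / (5) = -2.7520
  β = (-4 - (3)·-1.8400) / (5) = 0.3040
Iteration 4:
  α = (-12 - (2)·0.3040) / (5) = -2.5216
  β = (-4 - (3)·-2.7520) / (5) = 0.8512

(-2.5216, 0.8512)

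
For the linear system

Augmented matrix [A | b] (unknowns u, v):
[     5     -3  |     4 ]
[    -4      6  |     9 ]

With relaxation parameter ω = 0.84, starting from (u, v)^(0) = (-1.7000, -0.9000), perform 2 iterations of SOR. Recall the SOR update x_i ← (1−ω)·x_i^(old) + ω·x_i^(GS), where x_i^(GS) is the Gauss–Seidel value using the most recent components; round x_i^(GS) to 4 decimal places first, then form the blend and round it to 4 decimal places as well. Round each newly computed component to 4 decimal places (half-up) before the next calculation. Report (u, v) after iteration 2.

(1.2108, 2.1118)

Iteration 1:
  u: GS value = (4 - (-3)·-0.9000) / (5) = 0.2600;  u ← (1−ω)·-1.7000 + ω·0.2600 = -0.0536
  v: GS value = (9 - (-4)·-0.0536) / (6) = 1.4643;  v ← (1−ω)·-0.9000 + ω·1.4643 = 1.0860
Iteration 2:
  u: GS value = (4 - (-3)·1.0860) / (5) = 1.4516;  u ← (1−ω)·-0.0536 + ω·1.4516 = 1.2108
  v: GS value = (9 - (-4)·1.2108) / (6) = 2.3072;  v ← (1−ω)·1.0860 + ω·2.3072 = 2.1118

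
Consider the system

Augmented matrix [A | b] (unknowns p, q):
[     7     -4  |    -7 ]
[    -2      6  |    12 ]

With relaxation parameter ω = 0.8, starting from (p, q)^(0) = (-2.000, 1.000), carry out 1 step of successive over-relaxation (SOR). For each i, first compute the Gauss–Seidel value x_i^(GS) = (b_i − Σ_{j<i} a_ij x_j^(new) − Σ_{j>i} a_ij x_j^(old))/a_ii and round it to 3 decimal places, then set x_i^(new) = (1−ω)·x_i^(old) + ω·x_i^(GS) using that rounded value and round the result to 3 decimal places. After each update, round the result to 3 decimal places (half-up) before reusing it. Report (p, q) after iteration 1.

(-0.743, 1.602)

Iteration 1:
  p: GS value = (-7 - (-4)·1.000) / (7) = -0.429;  p ← (1−ω)·-2.000 + ω·-0.429 = -0.743
  q: GS value = (12 - (-2)·-0.743) / (6) = 1.752;  q ← (1−ω)·1.000 + ω·1.752 = 1.602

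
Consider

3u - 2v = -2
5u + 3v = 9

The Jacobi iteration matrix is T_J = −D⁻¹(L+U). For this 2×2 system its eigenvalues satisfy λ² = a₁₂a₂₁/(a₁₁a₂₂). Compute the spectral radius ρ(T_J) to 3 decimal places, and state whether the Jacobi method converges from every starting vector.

a₁₂a₂₁/(a₁₁a₂₂) = (-2)·(5) / ((3)·(3)) = -1.111111
ρ = √|-1.111111| = √1.111111 = 1.054
ρ > 1, so Jacobi diverges

1.054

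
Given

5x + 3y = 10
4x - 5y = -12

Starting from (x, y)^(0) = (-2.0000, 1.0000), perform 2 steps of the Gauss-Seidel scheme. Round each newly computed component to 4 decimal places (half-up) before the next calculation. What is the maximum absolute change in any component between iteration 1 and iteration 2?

Iteration 1:
  x = (10 - (3)·1.0000) / (5) = 1.4000
  y = (-12 - (4)·1.4000) / (-5) = 3.5200
Iteration 2:
  x = (10 - (3)·3.5200) / (5) = -0.1120
  y = (-12 - (4)·-0.1120) / (-5) = 2.3104
Change: (-1.5120, -1.2096) → max |·| = 1.5120

1.5120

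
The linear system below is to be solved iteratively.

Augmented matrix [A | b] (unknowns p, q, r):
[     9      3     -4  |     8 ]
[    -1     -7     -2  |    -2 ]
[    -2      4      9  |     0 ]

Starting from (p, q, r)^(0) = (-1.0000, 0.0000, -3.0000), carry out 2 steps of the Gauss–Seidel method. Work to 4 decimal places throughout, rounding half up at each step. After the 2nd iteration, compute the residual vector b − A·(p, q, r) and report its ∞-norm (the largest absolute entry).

4.2481

Iteration 1:
  p = (8 - (3)·0.0000 - (-4)·-3.0000) / (9) = -0.4444
  q = (-2 - (-1)·-0.4444 - (-2)·-3.0000) / (-7) = 1.2063
  r = (0 - (-2)·-0.4444 - (4)·1.2063) / (9) = -0.6349
Iteration 2:
  p = (8 - (3)·1.2063 - (-4)·-0.6349) / (9) = 0.2046
  q = (-2 - (-1)·0.2046 - (-2)·-0.6349) / (-7) = 0.4379
  r = (0 - (-2)·0.2046 - (4)·0.4379) / (9) = -0.1492
Residual b − A·x = (4.2481, 0.9715, 0.0004); ∞-norm = 4.2481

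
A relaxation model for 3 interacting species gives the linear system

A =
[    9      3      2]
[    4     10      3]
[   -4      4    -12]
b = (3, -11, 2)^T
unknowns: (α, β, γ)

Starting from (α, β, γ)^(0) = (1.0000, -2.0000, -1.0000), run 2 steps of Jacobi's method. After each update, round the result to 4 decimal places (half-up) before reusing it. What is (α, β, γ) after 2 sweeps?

(0.9926, -1.2389, -0.9741)

Iteration 1:
  α = (3 - (3)·-2.0000 - (2)·-1.0000) / (9) = 1.2222
  β = (-11 - (4)·1.0000 - (3)·-1.0000) / (10) = -1.2000
  γ = (2 - (-4)·1.0000 - (4)·-2.0000) / (-12) = -1.1667
Iteration 2:
  α = (3 - (3)·-1.2000 - (2)·-1.1667) / (9) = 0.9926
  β = (-11 - (4)·1.2222 - (3)·-1.1667) / (10) = -1.2389
  γ = (2 - (-4)·1.2222 - (4)·-1.2000) / (-12) = -0.9741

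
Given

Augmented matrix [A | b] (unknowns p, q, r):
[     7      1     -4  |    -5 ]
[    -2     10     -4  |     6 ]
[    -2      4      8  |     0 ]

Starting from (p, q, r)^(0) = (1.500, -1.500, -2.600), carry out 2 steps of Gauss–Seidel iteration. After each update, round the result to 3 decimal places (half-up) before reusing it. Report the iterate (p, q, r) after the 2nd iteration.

Iteration 1:
  p = (-5 - (1)·-1.500 - (-4)·-2.600) / (7) = -1.986
  q = (6 - (-2)·-1.986 - (-4)·-2.600) / (10) = -0.837
  r = (0 - (-2)·-1.986 - (4)·-0.837) / (8) = -0.078
Iteration 2:
  p = (-5 - (1)·-0.837 - (-4)·-0.078) / (7) = -0.639
  q = (6 - (-2)·-0.639 - (-4)·-0.078) / (10) = 0.441
  r = (0 - (-2)·-0.639 - (4)·0.441) / (8) = -0.380

(-0.639, 0.441, -0.380)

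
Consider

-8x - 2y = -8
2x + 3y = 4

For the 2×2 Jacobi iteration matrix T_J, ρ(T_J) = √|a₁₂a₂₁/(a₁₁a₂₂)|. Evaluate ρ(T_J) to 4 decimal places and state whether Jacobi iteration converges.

a₁₂a₂₁/(a₁₁a₂₂) = (-2)·(2) / ((-8)·(3)) = 0.166667
ρ = √|0.166667| = √0.166667 = 0.4082
ρ < 1, so Jacobi converges

0.4082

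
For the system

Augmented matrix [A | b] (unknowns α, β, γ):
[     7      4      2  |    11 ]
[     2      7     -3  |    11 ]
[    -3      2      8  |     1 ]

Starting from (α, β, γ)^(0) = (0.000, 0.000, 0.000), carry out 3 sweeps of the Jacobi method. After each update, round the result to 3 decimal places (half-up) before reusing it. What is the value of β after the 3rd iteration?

1.527

Iteration 1:
  α = (11 - (4)·0.000 - (2)·0.000) / (7) = 1.571
  β = (11 - (2)·0.000 - (-3)·0.000) / (7) = 1.571
  γ = (1 - (-3)·0.000 - (2)·0.000) / (8) = 0.125
Iteration 2:
  α = (11 - (4)·1.571 - (2)·0.125) / (7) = 0.638
  β = (11 - (2)·1.571 - (-3)·0.125) / (7) = 1.176
  γ = (1 - (-3)·1.571 - (2)·1.571) / (8) = 0.321
Iteration 3:
  α = (11 - (4)·1.176 - (2)·0.321) / (7) = 0.808
  β = (11 - (2)·0.638 - (-3)·0.321) / (7) = 1.527
  γ = (1 - (-3)·0.638 - (2)·1.176) / (8) = 0.070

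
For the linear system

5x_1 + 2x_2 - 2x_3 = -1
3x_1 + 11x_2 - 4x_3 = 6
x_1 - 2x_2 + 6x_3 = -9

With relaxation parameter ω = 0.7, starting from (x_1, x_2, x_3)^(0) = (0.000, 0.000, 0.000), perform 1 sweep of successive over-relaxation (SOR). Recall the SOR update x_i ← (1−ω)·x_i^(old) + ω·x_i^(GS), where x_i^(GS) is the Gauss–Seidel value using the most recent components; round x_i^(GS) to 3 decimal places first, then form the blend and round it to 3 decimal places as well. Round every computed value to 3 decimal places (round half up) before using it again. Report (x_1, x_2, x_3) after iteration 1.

(-0.140, 0.409, -0.938)

Iteration 1:
  x_1: GS value = (-1 - (2)·0.000 - (-2)·0.000) / (5) = -0.200;  x_1 ← (1−ω)·0.000 + ω·-0.200 = -0.140
  x_2: GS value = (6 - (3)·-0.140 - (-4)·0.000) / (11) = 0.584;  x_2 ← (1−ω)·0.000 + ω·0.584 = 0.409
  x_3: GS value = (-9 - (1)·-0.140 - (-2)·0.409) / (6) = -1.340;  x_3 ← (1−ω)·0.000 + ω·-1.340 = -0.938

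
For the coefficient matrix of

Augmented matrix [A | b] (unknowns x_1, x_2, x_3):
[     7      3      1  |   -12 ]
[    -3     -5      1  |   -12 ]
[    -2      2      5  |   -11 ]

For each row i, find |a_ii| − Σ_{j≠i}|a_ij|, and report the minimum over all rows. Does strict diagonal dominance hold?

1

row 1: |7| − (3+1) = 3
row 2: |-5| − (3+1) = 1
row 3: |5| − (2+2) = 1
minimum over rows = 1 → strictly diagonally dominant (convergence guaranteed)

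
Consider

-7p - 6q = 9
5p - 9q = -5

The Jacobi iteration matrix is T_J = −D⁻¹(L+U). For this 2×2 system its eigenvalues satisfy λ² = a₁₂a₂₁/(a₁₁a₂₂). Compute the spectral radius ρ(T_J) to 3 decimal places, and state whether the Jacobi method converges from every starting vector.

a₁₂a₂₁/(a₁₁a₂₂) = (-6)·(5) / ((-7)·(-9)) = -0.476190
ρ = √|-0.476190| = √0.476190 = 0.690
ρ < 1, so Jacobi converges

0.690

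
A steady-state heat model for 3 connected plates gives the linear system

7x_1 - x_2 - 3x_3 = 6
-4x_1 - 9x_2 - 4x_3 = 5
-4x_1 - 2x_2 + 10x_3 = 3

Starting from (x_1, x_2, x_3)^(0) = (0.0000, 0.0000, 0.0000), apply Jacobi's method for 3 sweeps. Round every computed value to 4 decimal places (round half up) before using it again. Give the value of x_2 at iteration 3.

-1.1947

Iteration 1:
  x_1 = (6 - (-1)·0.0000 - (-3)·0.0000) / (7) = 0.8571
  x_2 = (5 - (-4)·0.0000 - (-4)·0.0000) / (-9) = -0.5556
  x_3 = (3 - (-4)·0.0000 - (-2)·0.0000) / (10) = 0.3000
Iteration 2:
  x_1 = (6 - (-1)·-0.5556 - (-3)·0.3000) / (7) = 0.9063
  x_2 = (5 - (-4)·0.8571 - (-4)·0.3000) / (-9) = -1.0698
  x_3 = (3 - (-4)·0.8571 - (-2)·-0.5556) / (10) = 0.5317
Iteration 3:
  x_1 = (6 - (-1)·-1.0698 - (-3)·0.5317) / (7) = 0.9322
  x_2 = (5 - (-4)·0.9063 - (-4)·0.5317) / (-9) = -1.1947
  x_3 = (3 - (-4)·0.9063 - (-2)·-1.0698) / (10) = 0.4486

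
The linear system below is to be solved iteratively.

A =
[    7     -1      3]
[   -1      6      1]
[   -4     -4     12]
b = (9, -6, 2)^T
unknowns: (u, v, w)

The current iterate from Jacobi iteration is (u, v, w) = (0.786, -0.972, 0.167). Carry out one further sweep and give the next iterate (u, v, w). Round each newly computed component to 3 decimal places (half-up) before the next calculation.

One sweep:
  u = (9 - (-1)·-0.972 - (3)·0.167) / (7) = 1.075
  v = (-6 - (-1)·0.786 - (1)·0.167) / (6) = -0.897
  w = (2 - (-4)·0.786 - (-4)·-0.972) / (12) = 0.105

(1.075, -0.897, 0.105)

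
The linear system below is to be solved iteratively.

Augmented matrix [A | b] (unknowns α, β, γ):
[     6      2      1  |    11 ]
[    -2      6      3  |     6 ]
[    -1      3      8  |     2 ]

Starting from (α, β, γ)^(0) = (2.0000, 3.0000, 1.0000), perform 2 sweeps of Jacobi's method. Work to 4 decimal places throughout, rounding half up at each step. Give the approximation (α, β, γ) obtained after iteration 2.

Iteration 1:
  α = (11 - (2)·3.0000 - (1)·1.0000) / (6) = 0.6667
  β = (6 - (-2)·2.0000 - (3)·1.0000) / (6) = 1.1667
  γ = (2 - (-1)·2.0000 - (3)·3.0000) / (8) = -0.6250
Iteration 2:
  α = (11 - (2)·1.1667 - (1)·-0.6250) / (6) = 1.5486
  β = (6 - (-2)·0.6667 - (3)·-0.6250) / (6) = 1.5347
  γ = (2 - (-1)·0.6667 - (3)·1.1667) / (8) = -0.1042

(1.5486, 1.5347, -0.1042)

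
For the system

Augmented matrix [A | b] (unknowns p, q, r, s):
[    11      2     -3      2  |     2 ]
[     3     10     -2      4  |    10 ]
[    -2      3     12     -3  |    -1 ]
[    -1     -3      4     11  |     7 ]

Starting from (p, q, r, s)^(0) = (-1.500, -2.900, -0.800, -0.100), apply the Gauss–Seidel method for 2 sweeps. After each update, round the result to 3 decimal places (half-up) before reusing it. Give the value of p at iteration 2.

-0.180

Iteration 1:
  p = (2 - (2)·-2.900 - (-3)·-0.800 - (2)·-0.100) / (11) = 0.509
  q = (10 - (3)·0.509 - (-2)·-0.800 - (4)·-0.100) / (10) = 0.727
  r = (-1 - (-2)·0.509 - (3)·0.727 - (-3)·-0.100) / (12) = -0.205
  s = (7 - (-1)·0.509 - (-3)·0.727 - (4)·-0.205) / (11) = 0.955
Iteration 2:
  p = (2 - (2)·0.727 - (-3)·-0.205 - (2)·0.955) / (11) = -0.180
  q = (10 - (3)·-0.180 - (-2)·-0.205 - (4)·0.955) / (10) = 0.631
  r = (-1 - (-2)·-0.180 - (3)·0.631 - (-3)·0.955) / (12) = -0.032
  s = (7 - (-1)·-0.180 - (-3)·0.631 - (4)·-0.032) / (11) = 0.804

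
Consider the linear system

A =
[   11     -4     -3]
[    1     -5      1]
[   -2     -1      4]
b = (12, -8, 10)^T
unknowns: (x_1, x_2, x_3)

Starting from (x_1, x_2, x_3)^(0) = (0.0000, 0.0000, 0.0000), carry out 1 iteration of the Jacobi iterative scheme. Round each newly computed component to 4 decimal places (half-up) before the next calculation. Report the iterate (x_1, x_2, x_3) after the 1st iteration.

Iteration 1:
  x_1 = (12 - (-4)·0.0000 - (-3)·0.0000) / (11) = 1.0909
  x_2 = (-8 - (1)·0.0000 - (1)·0.0000) / (-5) = 1.6000
  x_3 = (10 - (-2)·0.0000 - (-1)·0.0000) / (4) = 2.5000

(1.0909, 1.6000, 2.5000)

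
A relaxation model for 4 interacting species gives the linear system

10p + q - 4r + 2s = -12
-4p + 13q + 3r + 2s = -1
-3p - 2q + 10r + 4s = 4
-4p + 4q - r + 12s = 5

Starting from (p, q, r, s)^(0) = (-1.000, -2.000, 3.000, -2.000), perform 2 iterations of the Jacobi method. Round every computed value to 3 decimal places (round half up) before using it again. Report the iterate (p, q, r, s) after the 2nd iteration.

(-1.123, -0.162, 0.026, 0.915)

Iteration 1:
  p = (-12 - (1)·-2.000 - (-4)·3.000 - (2)·-2.000) / (10) = 0.600
  q = (-1 - (-4)·-1.000 - (3)·3.000 - (2)·-2.000) / (13) = -0.769
  r = (4 - (-3)·-1.000 - (-2)·-2.000 - (4)·-2.000) / (10) = 0.500
  s = (5 - (-4)·-1.000 - (4)·-2.000 - (-1)·3.000) / (12) = 1.000
Iteration 2:
  p = (-12 - (1)·-0.769 - (-4)·0.500 - (2)·1.000) / (10) = -1.123
  q = (-1 - (-4)·0.600 - (3)·0.500 - (2)·1.000) / (13) = -0.162
  r = (4 - (-3)·0.600 - (-2)·-0.769 - (4)·1.000) / (10) = 0.026
  s = (5 - (-4)·0.600 - (4)·-0.769 - (-1)·0.500) / (12) = 0.915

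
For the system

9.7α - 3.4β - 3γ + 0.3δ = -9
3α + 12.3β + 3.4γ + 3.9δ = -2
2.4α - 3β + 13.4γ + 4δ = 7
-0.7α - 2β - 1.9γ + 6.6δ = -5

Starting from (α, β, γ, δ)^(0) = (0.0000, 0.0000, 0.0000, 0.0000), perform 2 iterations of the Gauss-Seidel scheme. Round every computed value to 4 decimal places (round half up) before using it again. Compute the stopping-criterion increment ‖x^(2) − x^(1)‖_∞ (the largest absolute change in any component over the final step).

Iteration 1:
  α = (-9 - (-3.4)·0.0000 - (-3)·0.0000 - (0.3)·0.0000) / (9.7) = -0.9278
  β = (-2 - (3)·-0.9278 - (3.4)·0.0000 - (3.9)·0.0000) / (12.3) = 0.0637
  γ = (7 - (2.4)·-0.9278 - (-3)·0.0637 - (4)·0.0000) / (13.4) = 0.7028
  δ = (-5 - (-0.7)·-0.9278 - (-2)·0.0637 - (-1.9)·0.7028) / (6.6) = -0.6344
Iteration 2:
  α = (-9 - (-3.4)·0.0637 - (-3)·0.7028 - (0.3)·-0.6344) / (9.7) = -0.6685
  β = (-2 - (3)·-0.6685 - (3.4)·0.7028 - (3.9)·-0.6344) / (12.3) = 0.0073
  γ = (7 - (2.4)·-0.6685 - (-3)·0.0073 - (4)·-0.6344) / (13.4) = 0.8331
  δ = (-5 - (-0.7)·-0.6685 - (-2)·0.0073 - (-1.9)·0.8331) / (6.6) = -0.5864
Change: (0.2593, -0.0564, 0.1303, 0.0480) → max |·| = 0.2593

0.2593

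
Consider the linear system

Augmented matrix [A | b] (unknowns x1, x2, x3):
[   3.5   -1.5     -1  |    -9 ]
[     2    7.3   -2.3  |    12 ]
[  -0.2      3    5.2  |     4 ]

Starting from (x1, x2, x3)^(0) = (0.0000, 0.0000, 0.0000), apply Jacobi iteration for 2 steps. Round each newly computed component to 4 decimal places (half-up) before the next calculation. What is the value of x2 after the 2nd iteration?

Iteration 1:
  x1 = (-9 - (-1.5)·0.0000 - (-1)·0.0000) / (3.5) = -2.5714
  x2 = (12 - (2)·0.0000 - (-2.3)·0.0000) / (7.3) = 1.6438
  x3 = (4 - (-0.2)·0.0000 - (3)·0.0000) / (5.2) = 0.7692
Iteration 2:
  x1 = (-9 - (-1.5)·1.6438 - (-1)·0.7692) / (3.5) = -1.6472
  x2 = (12 - (2)·-2.5714 - (-2.3)·0.7692) / (7.3) = 2.5907
  x3 = (4 - (-0.2)·-2.5714 - (3)·1.6438) / (5.2) = -0.2780

2.5907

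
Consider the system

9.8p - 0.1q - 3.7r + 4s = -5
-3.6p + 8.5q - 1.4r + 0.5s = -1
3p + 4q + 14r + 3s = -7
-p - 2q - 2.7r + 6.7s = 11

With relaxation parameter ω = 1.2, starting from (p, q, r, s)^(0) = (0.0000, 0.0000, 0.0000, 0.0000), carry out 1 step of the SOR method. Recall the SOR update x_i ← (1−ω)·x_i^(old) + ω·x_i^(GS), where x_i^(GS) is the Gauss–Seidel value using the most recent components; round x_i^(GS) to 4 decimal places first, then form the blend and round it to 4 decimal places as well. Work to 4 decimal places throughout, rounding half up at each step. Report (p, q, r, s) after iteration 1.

Iteration 1:
  p: GS value = (-5 - (-0.1)·0.0000 - (-3.7)·0.0000 - (4)·0.0000) / (9.8) = -0.5102;  p ← (1−ω)·0.0000 + ω·-0.5102 = -0.6122
  q: GS value = (-1 - (-3.6)·-0.6122 - (-1.4)·0.0000 - (0.5)·0.0000) / (8.5) = -0.3769;  q ← (1−ω)·0.0000 + ω·-0.3769 = -0.4523
  r: GS value = (-7 - (3)·-0.6122 - (4)·-0.4523 - (3)·0.0000) / (14) = -0.2396;  r ← (1−ω)·0.0000 + ω·-0.2396 = -0.2875
  s: GS value = (11 - (-1)·-0.6122 - (-2)·-0.4523 - (-2.7)·-0.2875) / (6.7) = 1.2995;  s ← (1−ω)·0.0000 + ω·1.2995 = 1.5594

(-0.6122, -0.4523, -0.2875, 1.5594)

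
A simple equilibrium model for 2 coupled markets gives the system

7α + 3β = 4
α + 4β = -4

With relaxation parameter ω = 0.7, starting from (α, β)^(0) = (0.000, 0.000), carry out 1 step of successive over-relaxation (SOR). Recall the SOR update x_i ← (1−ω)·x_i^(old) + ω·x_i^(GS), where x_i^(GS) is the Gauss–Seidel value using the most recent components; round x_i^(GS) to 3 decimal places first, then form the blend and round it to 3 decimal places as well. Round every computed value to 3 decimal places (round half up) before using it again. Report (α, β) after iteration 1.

Iteration 1:
  α: GS value = (4 - (3)·0.000) / (7) = 0.571;  α ← (1−ω)·0.000 + ω·0.571 = 0.400
  β: GS value = (-4 - (1)·0.400) / (4) = -1.100;  β ← (1−ω)·0.000 + ω·-1.100 = -0.770

(0.400, -0.770)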